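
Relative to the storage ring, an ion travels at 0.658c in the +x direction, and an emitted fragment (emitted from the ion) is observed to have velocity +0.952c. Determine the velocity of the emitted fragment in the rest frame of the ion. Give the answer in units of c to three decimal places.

+0.787c

Invert the composition law: u' = (u − v)/(1 − uv/c²).
u' = (0.952 − 0.658) / (1 − (0.952)(0.658)) = 0.2940/0.3736 = 0.7870.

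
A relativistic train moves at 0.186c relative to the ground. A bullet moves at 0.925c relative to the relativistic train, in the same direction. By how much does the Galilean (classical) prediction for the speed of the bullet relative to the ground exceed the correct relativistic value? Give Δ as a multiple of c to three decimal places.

Galilean: u_cl = 0.925 + 0.186 = 1.1110.
Relativistic: u_rel = (0.925 + 0.186) / (1 + 0.925·0.186) = 1.1110/1.1721 = 0.9479.
Δ = 1.1110 − 0.9479 = 0.1631.
(The classical prediction exceeds c; the relativistic result does not.)

Δ = 0.163c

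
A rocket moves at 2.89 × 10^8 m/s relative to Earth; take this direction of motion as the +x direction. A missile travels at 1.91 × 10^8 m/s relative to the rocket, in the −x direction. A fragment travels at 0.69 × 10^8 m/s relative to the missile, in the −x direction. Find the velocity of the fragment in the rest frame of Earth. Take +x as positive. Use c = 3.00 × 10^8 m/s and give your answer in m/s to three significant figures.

Apply u = (u' + v)/(1 + u'v/c²) successively, working outward toward Earth.
(Dividing each given speed by c = 3.00 × 10^8 m/s to work in units of c.)
Start: velocity of the rocket relative to Earth = 0.9633c.
Compose with the missile (u' = -0.637 in the rocket frame): u_1 = (-0.637 + 0.963) / (1 + (-0.637)·0.963) = 0.3267/0.3867 = 0.8448.
Compose with the fragment (u' = -0.230 in the missile frame): u_2 = (-0.230 + 0.845) / (1 + (-0.230)·0.845) = 0.6148/0.8057 = 0.7631.
So u = 0.7631 × 3.00 × 10^8 m/s.

+2.29 × 10^8 m/s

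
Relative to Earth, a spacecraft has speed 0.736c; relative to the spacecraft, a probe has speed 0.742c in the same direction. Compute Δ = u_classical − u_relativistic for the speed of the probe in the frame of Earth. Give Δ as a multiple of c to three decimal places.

Δ = 0.522c

Galilean: u_cl = 0.742 + 0.736 = 1.4780.
Relativistic: u_rel = (0.742 + 0.736) / (1 + 0.742·0.736) = 1.4780/1.5461 = 0.9559.
Δ = 1.4780 − 0.9559 = 0.5221.
(The classical prediction exceeds c; the relativistic result does not.)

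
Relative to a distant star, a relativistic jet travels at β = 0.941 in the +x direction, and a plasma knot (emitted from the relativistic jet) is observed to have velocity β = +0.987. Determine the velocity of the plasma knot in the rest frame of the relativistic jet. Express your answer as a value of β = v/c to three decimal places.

Invert the composition law: u' = (u − v)/(1 − uv/c²).
u' = (0.987 − 0.941) / (1 − (0.987)(0.941)) = 0.0460/0.0712 = 0.6458.

β = +0.646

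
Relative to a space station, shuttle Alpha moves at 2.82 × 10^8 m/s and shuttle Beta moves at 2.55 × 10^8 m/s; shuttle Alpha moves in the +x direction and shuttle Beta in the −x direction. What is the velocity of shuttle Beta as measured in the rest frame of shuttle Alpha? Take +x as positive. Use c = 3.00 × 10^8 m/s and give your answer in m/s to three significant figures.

-2.98 × 10^8 m/s

β_A = 0.940, β_B = -0.850 (dividing each by c = 3.00 × 10^8 m/s).
Transform to A's frame with the inverse velocity-addition law: u' = (u − v)/(1 − uv/c²), taking u = β_B and v = β_A.
u' = (-0.850 − 0.940) / (1 − (0.940)(-0.850)) = -1.7900/1.7990 = -0.9950.
u' = -0.9950 × 3.00 × 10^8 m/s.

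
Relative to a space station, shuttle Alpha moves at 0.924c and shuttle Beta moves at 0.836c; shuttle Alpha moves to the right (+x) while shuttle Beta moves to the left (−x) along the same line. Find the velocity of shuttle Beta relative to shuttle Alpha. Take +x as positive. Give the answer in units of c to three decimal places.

-0.993c

β_A = 0.924, β_B = -0.836.
Transform to A's frame with the inverse velocity-addition law: u' = (u − v)/(1 − uv/c²), taking u = β_B and v = β_A.
u' = (-0.836 − 0.924) / (1 − (0.924)(-0.836)) = -1.7600/1.7725 = -0.9930.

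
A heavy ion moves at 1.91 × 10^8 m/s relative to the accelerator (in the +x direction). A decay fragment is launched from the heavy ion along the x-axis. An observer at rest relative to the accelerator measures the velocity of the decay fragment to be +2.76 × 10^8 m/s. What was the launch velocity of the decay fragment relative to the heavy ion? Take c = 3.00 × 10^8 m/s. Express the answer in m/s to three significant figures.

v = 0.637c, u = 0.920c.
Invert the composition law: u' = (u − v)/(1 − uv/c²).
u' = (0.920 − 0.637) / (1 − (0.920)(0.637)) = 0.2833/0.4143 = 0.6839.
u' = 0.6839 × 3.00 × 10^8 m/s.

+2.05 × 10^8 m/s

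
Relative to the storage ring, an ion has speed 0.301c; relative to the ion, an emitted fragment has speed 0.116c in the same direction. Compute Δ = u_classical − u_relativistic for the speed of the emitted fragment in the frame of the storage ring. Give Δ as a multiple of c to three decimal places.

Galilean: u_cl = 0.116 + 0.301 = 0.4170.
Relativistic: u_rel = (0.116 + 0.301) / (1 + 0.116·0.301) = 0.4170/1.0349 = 0.4029.
Δ = 0.4170 − 0.4029 = 0.0141.

Δ = 0.014c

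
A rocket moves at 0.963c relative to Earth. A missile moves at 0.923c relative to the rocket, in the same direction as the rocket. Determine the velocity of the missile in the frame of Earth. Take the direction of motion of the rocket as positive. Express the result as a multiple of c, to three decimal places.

With v = 0.963 and u' = 0.923 (in units of c),
u = (u' + v)/(1 + u'v/c²):
u = (0.923 + 0.963) / (1 + 0.923·0.963) = 1.8860/1.8888 = 0.9985

0.998c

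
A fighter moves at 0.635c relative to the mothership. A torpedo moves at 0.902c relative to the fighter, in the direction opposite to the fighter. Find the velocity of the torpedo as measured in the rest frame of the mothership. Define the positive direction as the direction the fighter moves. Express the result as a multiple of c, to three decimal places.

-0.625c

With v = 0.635 and u' = -0.902 (in units of c),
u = (u' + v)/(1 + u'v/c²):
u = (-0.902 + 0.635) / (1 + (-0.902)·0.635) = -0.2670/0.4272 = -0.6250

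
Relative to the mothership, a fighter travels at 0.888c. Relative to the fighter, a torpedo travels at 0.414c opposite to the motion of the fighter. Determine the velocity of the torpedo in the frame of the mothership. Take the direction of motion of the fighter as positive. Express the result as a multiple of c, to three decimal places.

With v = 0.888 and u' = -0.414 (in units of c),
u = (u' + v)/(1 + u'v/c²):
u = (-0.414 + 0.888) / (1 + (-0.414)·0.888) = 0.4740/0.6324 = 0.7496

+0.750c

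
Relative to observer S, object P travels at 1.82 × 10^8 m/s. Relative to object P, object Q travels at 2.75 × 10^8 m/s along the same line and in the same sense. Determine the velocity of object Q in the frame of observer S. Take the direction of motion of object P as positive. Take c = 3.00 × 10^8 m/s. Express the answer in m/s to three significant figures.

2.94 × 10^8 m/s

In units of c (dividing by 3.00 × 10^8 m/s): v = 0.607, u' = 0.917.
u = (u' + v)/(1 + u'v/c²):
u = (0.917 + 0.607) / (1 + 0.917·0.607) = 1.5233/1.5561 = 0.9789
(Galilean addition would give +1.523c, exceeding c.)
Converting back: u = 0.9789 × 3.00 × 10^8 m/s.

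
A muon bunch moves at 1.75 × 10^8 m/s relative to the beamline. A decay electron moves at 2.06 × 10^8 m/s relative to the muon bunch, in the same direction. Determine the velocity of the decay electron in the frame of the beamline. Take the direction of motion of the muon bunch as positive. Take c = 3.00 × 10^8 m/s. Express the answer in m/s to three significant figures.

2.72 × 10^8 m/s

In units of c (dividing by 3.00 × 10^8 m/s): v = 0.583, u' = 0.687.
u = (u' + v)/(1 + u'v/c²):
u = (0.687 + 0.583) / (1 + 0.687·0.583) = 1.2700/1.4006 = 0.9068
(Galilean addition would give +1.270c, exceeding c.)
Converting back: u = 0.9068 × 3.00 × 10^8 m/s.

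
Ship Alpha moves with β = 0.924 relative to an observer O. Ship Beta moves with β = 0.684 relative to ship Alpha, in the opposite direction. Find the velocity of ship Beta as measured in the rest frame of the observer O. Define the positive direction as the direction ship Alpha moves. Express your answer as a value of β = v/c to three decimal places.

With v = 0.924 and u' = -0.684 (in units of c),
u = (u' + v)/(1 + u'v/c²):
u = (-0.684 + 0.924) / (1 + (-0.684)·0.924) = 0.2400/0.3680 = 0.6522

β = +0.652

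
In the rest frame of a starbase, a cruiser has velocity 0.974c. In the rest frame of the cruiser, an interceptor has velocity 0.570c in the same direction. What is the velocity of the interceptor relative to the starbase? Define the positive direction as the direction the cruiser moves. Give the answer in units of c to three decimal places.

With v = 0.974 and u' = 0.570 (in units of c),
u = (u' + v)/(1 + u'v/c²):
u = (0.570 + 0.974) / (1 + 0.570·0.974) = 1.5440/1.5552 = 0.9928

0.993c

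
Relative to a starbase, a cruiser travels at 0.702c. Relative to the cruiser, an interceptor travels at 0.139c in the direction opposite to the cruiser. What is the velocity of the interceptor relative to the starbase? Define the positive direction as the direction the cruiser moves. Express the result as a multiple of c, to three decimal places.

+0.624c

With v = 0.702 and u' = -0.139 (in units of c),
u = (u' + v)/(1 + u'v/c²):
u = (-0.139 + 0.702) / (1 + (-0.139)·0.702) = 0.5630/0.9024 = 0.6239
(Galilean addition would give +0.563c.)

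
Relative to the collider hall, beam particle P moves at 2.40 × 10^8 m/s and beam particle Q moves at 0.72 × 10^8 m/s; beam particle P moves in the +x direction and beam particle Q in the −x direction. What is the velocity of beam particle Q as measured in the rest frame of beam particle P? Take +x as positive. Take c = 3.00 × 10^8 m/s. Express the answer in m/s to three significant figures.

β_A = 0.800, β_B = -0.240 (dividing each by c = 3.00 × 10^8 m/s).
Transform to A's frame with the inverse velocity-addition law: u' = (u − v)/(1 − uv/c²), taking u = β_B and v = β_A.
u' = (-0.240 − 0.800) / (1 − (0.800)(-0.240)) = -1.0400/1.1920 = -0.8725.
u' = -0.8725 × 3.00 × 10^8 m/s.

-2.62 × 10^8 m/s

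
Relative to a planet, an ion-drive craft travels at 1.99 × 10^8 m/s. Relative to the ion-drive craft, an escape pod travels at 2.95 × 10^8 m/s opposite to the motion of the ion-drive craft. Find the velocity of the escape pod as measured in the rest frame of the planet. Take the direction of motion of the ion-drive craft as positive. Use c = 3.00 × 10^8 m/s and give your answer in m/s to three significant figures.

In units of c (dividing by 3.00 × 10^8 m/s): v = 0.663, u' = -0.983.
u = (u' + v)/(1 + u'v/c²):
u = (-0.983 + 0.663) / (1 + (-0.983)·0.663) = -0.3200/0.3477 = -0.9203
Converting back: u = -0.9203 × 3.00 × 10^8 m/s.

-2.76 × 10^8 m/s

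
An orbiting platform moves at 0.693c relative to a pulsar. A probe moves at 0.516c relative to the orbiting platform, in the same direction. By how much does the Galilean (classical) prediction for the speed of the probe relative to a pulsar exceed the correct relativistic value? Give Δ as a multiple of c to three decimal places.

Δ = 0.318c

Galilean: u_cl = 0.516 + 0.693 = 1.2090.
Relativistic: u_rel = (0.516 + 0.693) / (1 + 0.516·0.693) = 1.2090/1.3576 = 0.8906.
Δ = 1.2090 − 0.8906 = 0.3184.
(The classical prediction exceeds c; the relativistic result does not.)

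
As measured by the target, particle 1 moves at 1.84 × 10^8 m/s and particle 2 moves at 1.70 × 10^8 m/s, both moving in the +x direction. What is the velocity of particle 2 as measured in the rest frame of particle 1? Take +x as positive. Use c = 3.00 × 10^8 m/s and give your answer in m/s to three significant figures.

β_A = 0.613, β_B = 0.567 (dividing each by c = 3.00 × 10^8 m/s).
Transform to A's frame with the inverse velocity-addition law: u' = (u − v)/(1 − uv/c²), taking u = β_B and v = β_A.
u' = (0.567 − 0.613) / (1 − (0.613)(0.567)) = -0.0467/0.6524 = -0.0715.
u' = -0.0715 × 3.00 × 10^8 m/s.

-2.15 × 10^7 m/s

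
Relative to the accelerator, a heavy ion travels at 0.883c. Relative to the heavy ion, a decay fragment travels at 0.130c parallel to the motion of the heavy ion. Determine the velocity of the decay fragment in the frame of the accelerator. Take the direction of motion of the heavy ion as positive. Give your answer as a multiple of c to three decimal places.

With v = 0.883 and u' = 0.130 (in units of c),
u = (u' + v)/(1 + u'v/c²):
u = (0.130 + 0.883) / (1 + 0.130·0.883) = 1.0130/1.1148 = 0.9087

0.909c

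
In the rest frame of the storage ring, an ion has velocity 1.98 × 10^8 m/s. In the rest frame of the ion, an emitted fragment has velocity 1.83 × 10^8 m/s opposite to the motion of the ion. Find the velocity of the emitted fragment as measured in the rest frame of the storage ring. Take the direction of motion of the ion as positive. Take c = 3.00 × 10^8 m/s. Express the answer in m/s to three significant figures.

In units of c (dividing by 3.00 × 10^8 m/s): v = 0.660, u' = -0.610.
u = (u' + v)/(1 + u'v/c²):
u = (-0.610 + 0.660) / (1 + (-0.610)·0.660) = 0.0500/0.5974 = 0.0837
(Galilean addition would give +0.050c.)
Converting back: u = 0.0837 × 3.00 × 10^8 m/s.

+2.51 × 10^7 m/s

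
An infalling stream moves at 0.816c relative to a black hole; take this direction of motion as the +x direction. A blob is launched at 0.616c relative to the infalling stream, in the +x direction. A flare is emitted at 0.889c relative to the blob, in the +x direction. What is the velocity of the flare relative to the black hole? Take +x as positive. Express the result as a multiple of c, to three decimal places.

Apply u = (u' + v)/(1 + u'v/c²) successively, working outward toward the black hole.
Start: velocity of the infalling stream relative to the black hole = 0.8160c.
Compose with the blob (u' = 0.616 in the infalling stream frame): u_1 = (0.616 + 0.816) / (1 + 0.616·0.816) = 1.4320/1.5027 = 0.9530.
Compose with the flare (u' = 0.889 in the blob frame): u_2 = (0.889 + 0.953) / (1 + 0.889·0.953) = 1.8420/1.8472 = 0.9972.

0.997c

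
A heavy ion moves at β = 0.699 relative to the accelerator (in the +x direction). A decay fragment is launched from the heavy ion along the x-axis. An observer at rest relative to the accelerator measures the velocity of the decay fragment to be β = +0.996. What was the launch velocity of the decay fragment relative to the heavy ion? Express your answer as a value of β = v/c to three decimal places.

Invert the composition law: u' = (u − v)/(1 − uv/c²).
u' = (0.996 − 0.699) / (1 − (0.996)(0.699)) = 0.2970/0.3038 = 0.9776.

β = +0.978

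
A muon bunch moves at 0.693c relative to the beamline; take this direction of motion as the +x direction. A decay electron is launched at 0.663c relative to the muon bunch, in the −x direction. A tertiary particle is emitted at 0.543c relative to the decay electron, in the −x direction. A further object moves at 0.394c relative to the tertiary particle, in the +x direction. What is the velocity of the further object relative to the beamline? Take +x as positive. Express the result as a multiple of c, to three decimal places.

Apply u = (u' + v)/(1 + u'v/c²) successively, working outward toward the beamline.
Start: velocity of the muon bunch relative to the beamline = 0.6930c.
Compose with the decay electron (u' = -0.663 in the muon bunch frame): u_1 = (-0.663 + 0.693) / (1 + (-0.663)·0.693) = 0.0300/0.5405 = 0.0555.
Compose with the tertiary particle (u' = -0.543 in the decay electron frame): u_2 = (-0.543 + 0.055) / (1 + (-0.543)·0.055) = -0.4875/0.9699 = -0.5026.
Compose with the further object (u' = 0.394 in the tertiary particle frame): u_3 = (0.394 + (-0.503)) / (1 + 0.394·(-0.503)) = -0.1086/0.8020 = -0.1355.

-0.135c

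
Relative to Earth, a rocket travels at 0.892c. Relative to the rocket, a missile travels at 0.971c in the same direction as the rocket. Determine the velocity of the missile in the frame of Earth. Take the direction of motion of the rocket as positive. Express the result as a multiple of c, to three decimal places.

0.998c

With v = 0.892 and u' = 0.971 (in units of c),
u = (u' + v)/(1 + u'v/c²):
u = (0.971 + 0.892) / (1 + 0.971·0.892) = 1.8630/1.8661 = 0.9983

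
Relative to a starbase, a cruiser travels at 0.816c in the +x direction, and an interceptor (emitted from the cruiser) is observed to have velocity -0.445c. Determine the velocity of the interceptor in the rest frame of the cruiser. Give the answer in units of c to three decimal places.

Invert the composition law: u' = (u − v)/(1 − uv/c²).
u' = (-0.445 − 0.816) / (1 − (-0.445)(0.816)) = -1.2610/1.3631 = -0.9251.

-0.925c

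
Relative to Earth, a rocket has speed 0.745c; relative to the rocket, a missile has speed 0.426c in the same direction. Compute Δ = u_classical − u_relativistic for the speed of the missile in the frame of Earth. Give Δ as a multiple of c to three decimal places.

Galilean: u_cl = 0.426 + 0.745 = 1.1710.
Relativistic: u_rel = (0.426 + 0.745) / (1 + 0.426·0.745) = 1.1710/1.3174 = 0.8889.
Δ = 1.1710 − 0.8889 = 0.2821.
(The classical prediction exceeds c; the relativistic result does not.)

Δ = 0.282c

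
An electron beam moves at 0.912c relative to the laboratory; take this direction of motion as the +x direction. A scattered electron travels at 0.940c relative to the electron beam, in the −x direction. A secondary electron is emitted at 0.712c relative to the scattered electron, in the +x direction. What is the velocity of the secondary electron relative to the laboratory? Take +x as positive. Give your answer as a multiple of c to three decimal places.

+0.600c

Apply u = (u' + v)/(1 + u'v/c²) successively, working outward toward the laboratory.
Start: velocity of the electron beam relative to the laboratory = 0.9120c.
Compose with the scattered electron (u' = -0.940 in the electron beam frame): u_1 = (-0.940 + 0.912) / (1 + (-0.940)·0.912) = -0.0280/0.1427 = -0.1962.
Compose with the secondary electron (u' = 0.712 in the scattered electron frame): u_2 = (0.712 + (-0.196)) / (1 + 0.712·(-0.196)) = 0.5158/0.8603 = 0.5996.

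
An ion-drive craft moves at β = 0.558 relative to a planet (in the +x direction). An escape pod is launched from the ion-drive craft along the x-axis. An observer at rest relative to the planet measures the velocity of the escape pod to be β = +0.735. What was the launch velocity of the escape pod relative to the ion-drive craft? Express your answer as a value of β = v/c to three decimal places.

Invert the composition law: u' = (u − v)/(1 − uv/c²).
u' = (0.735 − 0.558) / (1 − (0.735)(0.558)) = 0.1770/0.5899 = 0.3001.

β = +0.300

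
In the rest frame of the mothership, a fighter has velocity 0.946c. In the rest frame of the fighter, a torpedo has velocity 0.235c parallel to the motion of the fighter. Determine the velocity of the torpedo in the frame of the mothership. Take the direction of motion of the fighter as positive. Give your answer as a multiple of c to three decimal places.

With v = 0.946 and u' = 0.235 (in units of c),
u = (u' + v)/(1 + u'v/c²):
u = (0.235 + 0.946) / (1 + 0.235·0.946) = 1.1810/1.2223 = 0.9662

0.966c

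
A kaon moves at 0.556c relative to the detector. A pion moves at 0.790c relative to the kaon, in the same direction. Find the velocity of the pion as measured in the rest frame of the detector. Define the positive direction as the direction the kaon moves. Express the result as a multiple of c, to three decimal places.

0.935c

With v = 0.556 and u' = 0.790 (in units of c),
u = (u' + v)/(1 + u'v/c²):
u = (0.790 + 0.556) / (1 + 0.790·0.556) = 1.3460/1.4392 = 0.9352
(Galilean addition would give +1.346c, exceeding c.)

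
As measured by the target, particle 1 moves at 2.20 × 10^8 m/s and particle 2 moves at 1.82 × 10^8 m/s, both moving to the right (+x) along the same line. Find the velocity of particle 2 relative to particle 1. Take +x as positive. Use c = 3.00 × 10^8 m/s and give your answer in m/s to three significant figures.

-6.85 × 10^7 m/s

β_A = 0.733, β_B = 0.607 (dividing each by c = 3.00 × 10^8 m/s).
Transform to A's frame with the inverse velocity-addition law: u' = (u − v)/(1 − uv/c²), taking u = β_B and v = β_A.
u' = (0.607 − 0.733) / (1 − (0.733)(0.607)) = -0.1267/0.5551 = -0.2282.
u' = -0.2282 × 3.00 × 10^8 m/s.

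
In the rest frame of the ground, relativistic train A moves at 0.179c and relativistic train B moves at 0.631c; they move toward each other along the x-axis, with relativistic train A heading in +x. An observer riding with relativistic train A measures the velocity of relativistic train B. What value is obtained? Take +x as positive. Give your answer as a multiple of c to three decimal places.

β_A = 0.179, β_B = -0.631.
Transform to A's frame with the inverse velocity-addition law: u' = (u − v)/(1 − uv/c²), taking u = β_B and v = β_A.
u' = (-0.631 − 0.179) / (1 − (0.179)(-0.631)) = -0.8100/1.1129 = -0.7278.

-0.728c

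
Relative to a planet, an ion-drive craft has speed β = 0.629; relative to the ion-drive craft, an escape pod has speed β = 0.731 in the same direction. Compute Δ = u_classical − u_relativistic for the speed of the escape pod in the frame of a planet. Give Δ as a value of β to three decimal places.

Δ = 0.428

Galilean: u_cl = 0.731 + 0.629 = 1.3600.
Relativistic: u_rel = (0.731 + 0.629) / (1 + 0.731·0.629) = 1.3600/1.4598 = 0.9316.
Δ = 1.3600 − 0.9316 = 0.4284.
(The classical prediction exceeds c; the relativistic result does not.)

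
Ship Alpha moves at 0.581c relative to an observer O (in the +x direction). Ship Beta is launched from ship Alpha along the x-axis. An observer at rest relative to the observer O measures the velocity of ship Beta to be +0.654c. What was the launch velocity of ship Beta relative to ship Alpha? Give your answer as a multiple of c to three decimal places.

Invert the composition law: u' = (u − v)/(1 − uv/c²).
u' = (0.654 − 0.581) / (1 − (0.654)(0.581)) = 0.0730/0.6200 = 0.1177.

+0.118c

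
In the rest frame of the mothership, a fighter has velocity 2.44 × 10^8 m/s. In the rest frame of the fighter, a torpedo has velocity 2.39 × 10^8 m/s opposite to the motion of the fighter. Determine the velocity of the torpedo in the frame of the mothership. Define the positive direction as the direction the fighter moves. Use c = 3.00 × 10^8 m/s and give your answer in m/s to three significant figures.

+1.42 × 10^7 m/s

In units of c (dividing by 3.00 × 10^8 m/s): v = 0.813, u' = -0.797.
u = (u' + v)/(1 + u'v/c²):
u = (-0.797 + 0.813) / (1 + (-0.797)·0.813) = 0.0167/0.3520 = 0.0473
(Galilean addition would give +0.017c.)
Converting back: u = 0.0473 × 3.00 × 10^8 m/s.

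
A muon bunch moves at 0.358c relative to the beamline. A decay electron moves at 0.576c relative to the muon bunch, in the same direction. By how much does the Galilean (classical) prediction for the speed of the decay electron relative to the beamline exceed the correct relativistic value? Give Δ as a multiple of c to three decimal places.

Galilean: u_cl = 0.576 + 0.358 = 0.9340.
Relativistic: u_rel = (0.576 + 0.358) / (1 + 0.576·0.358) = 0.9340/1.2062 = 0.7743.
Δ = 0.9340 − 0.7743 = 0.1597.

Δ = 0.160c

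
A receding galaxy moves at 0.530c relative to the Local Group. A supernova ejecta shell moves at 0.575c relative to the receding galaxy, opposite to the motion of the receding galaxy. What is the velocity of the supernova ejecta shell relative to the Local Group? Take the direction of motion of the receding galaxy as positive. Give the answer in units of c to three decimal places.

With v = 0.530 and u' = -0.575 (in units of c),
u = (u' + v)/(1 + u'v/c²):
u = (-0.575 + 0.530) / (1 + (-0.575)·0.530) = -0.0450/0.6953 = -0.0647

-0.065c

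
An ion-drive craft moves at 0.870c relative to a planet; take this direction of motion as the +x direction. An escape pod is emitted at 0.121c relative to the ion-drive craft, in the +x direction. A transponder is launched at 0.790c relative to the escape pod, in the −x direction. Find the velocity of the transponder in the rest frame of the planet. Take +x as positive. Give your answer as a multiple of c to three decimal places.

Apply u = (u' + v)/(1 + u'v/c²) successively, working outward toward the planet.
Start: velocity of the ion-drive craft relative to the planet = 0.8700c.
Compose with the escape pod (u' = 0.121 in the ion-drive craft frame): u_1 = (0.121 + 0.870) / (1 + 0.121·0.870) = 0.9910/1.1053 = 0.8966.
Compose with the transponder (u' = -0.790 in the escape pod frame): u_2 = (-0.790 + 0.897) / (1 + (-0.790)·0.897) = 0.1066/0.2917 = 0.3655.

+0.366c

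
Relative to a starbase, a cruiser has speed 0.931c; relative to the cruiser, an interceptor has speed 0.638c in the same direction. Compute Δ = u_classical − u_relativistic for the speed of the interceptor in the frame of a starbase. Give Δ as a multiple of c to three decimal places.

Galilean: u_cl = 0.638 + 0.931 = 1.5690.
Relativistic: u_rel = (0.638 + 0.931) / (1 + 0.638·0.931) = 1.5690/1.5940 = 0.9843.
Δ = 1.5690 − 0.9843 = 0.5847.
(The classical prediction exceeds c; the relativistic result does not.)

Δ = 0.585c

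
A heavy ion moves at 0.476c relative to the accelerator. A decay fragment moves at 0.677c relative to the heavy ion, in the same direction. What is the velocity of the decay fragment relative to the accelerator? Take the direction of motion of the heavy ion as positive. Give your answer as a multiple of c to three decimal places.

With v = 0.476 and u' = 0.677 (in units of c),
u = (u' + v)/(1 + u'v/c²):
u = (0.677 + 0.476) / (1 + 0.677·0.476) = 1.1530/1.3223 = 0.8720

0.872c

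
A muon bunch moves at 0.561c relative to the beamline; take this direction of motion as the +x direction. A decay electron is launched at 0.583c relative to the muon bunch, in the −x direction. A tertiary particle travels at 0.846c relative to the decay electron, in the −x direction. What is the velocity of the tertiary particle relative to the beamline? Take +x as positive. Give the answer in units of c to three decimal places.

-0.855c

Apply u = (u' + v)/(1 + u'v/c²) successively, working outward toward the beamline.
Start: velocity of the muon bunch relative to the beamline = 0.5610c.
Compose with the decay electron (u' = -0.583 in the muon bunch frame): u_1 = (-0.583 + 0.561) / (1 + (-0.583)·0.561) = -0.0220/0.6729 = -0.0327.
Compose with the tertiary particle (u' = -0.846 in the decay electron frame): u_2 = (-0.846 + (-0.033)) / (1 + (-0.846)·(-0.033)) = -0.8787/1.0277 = -0.8550.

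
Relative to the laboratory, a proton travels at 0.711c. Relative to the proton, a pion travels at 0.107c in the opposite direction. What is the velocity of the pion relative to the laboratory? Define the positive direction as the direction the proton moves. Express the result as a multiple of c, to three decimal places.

With v = 0.711 and u' = -0.107 (in units of c),
u = (u' + v)/(1 + u'v/c²):
u = (-0.107 + 0.711) / (1 + (-0.107)·0.711) = 0.6040/0.9239 = 0.6537
(Galilean addition would give +0.604c.)

+0.654c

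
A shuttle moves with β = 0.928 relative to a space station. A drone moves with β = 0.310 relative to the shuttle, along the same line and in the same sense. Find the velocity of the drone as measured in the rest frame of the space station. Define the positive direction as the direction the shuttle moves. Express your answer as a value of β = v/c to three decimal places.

β = 0.961

With v = 0.928 and u' = 0.310 (in units of c),
u = (u' + v)/(1 + u'v/c²):
u = (0.310 + 0.928) / (1 + 0.310·0.928) = 1.2380/1.2877 = 0.9614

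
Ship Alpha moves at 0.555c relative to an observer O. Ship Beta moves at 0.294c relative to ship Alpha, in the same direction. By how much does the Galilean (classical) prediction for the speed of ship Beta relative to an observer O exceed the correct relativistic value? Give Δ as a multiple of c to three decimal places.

Galilean: u_cl = 0.294 + 0.555 = 0.8490.
Relativistic: u_rel = (0.294 + 0.555) / (1 + 0.294·0.555) = 0.8490/1.1632 = 0.7299.
Δ = 0.8490 − 0.7299 = 0.1191.

Δ = 0.119c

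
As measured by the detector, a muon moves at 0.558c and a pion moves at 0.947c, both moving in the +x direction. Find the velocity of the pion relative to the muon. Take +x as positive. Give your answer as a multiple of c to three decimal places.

+0.825c

β_A = 0.558, β_B = 0.947.
Transform to A's frame with the inverse velocity-addition law: u' = (u − v)/(1 − uv/c²), taking u = β_B and v = β_A.
u' = (0.947 − 0.558) / (1 − (0.558)(0.947)) = 0.3890/0.4716 = 0.8249.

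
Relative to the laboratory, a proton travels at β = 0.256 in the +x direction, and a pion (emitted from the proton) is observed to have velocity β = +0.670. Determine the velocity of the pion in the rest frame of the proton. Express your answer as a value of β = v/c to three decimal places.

Invert the composition law: u' = (u − v)/(1 − uv/c²).
u' = (0.670 − 0.256) / (1 − (0.670)(0.256)) = 0.4140/0.8285 = 0.4997.

β = +0.500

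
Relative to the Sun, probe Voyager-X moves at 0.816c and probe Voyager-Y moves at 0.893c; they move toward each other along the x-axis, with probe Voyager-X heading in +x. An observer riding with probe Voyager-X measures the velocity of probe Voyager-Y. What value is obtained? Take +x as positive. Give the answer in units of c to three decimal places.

β_A = 0.816, β_B = -0.893.
Transform to A's frame with the inverse velocity-addition law: u' = (u − v)/(1 − uv/c²), taking u = β_B and v = β_A.
u' = (-0.893 − 0.816) / (1 − (0.816)(-0.893)) = -1.7090/1.7287 = -0.9886.

-0.989c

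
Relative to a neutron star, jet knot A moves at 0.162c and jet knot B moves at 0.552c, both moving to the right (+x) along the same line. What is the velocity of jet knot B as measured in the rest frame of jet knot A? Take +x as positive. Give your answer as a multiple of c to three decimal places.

β_A = 0.162, β_B = 0.552.
Transform to A's frame with the inverse velocity-addition law: u' = (u − v)/(1 − uv/c²), taking u = β_B and v = β_A.
u' = (0.552 − 0.162) / (1 − (0.162)(0.552)) = 0.3900/0.9106 = 0.4283.

+0.428c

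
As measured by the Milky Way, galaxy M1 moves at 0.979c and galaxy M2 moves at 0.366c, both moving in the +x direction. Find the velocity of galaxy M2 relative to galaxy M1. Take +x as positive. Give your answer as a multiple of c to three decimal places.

β_A = 0.979, β_B = 0.366.
Transform to A's frame with the inverse velocity-addition law: u' = (u − v)/(1 − uv/c²), taking u = β_B and v = β_A.
u' = (0.366 − 0.979) / (1 − (0.979)(0.366)) = -0.6130/0.6417 = -0.9553.

-0.955c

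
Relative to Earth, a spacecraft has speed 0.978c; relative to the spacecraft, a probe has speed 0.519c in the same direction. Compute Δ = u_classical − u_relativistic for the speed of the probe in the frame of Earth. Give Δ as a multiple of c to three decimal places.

Galilean: u_cl = 0.519 + 0.978 = 1.4970.
Relativistic: u_rel = (0.519 + 0.978) / (1 + 0.519·0.978) = 1.4970/1.5076 = 0.9930.
Δ = 1.4970 − 0.9930 = 0.5040.
(The classical prediction exceeds c; the relativistic result does not.)

Δ = 0.504c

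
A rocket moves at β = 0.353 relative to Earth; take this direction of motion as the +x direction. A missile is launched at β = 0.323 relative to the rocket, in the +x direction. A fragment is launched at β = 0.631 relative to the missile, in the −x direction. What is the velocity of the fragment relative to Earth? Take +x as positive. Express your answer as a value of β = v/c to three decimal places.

Apply u = (u' + v)/(1 + u'v/c²) successively, working outward toward Earth.
Start: velocity of the rocket relative to Earth = 0.3530c.
Compose with the missile (u' = 0.323 in the rocket frame): u_1 = (0.323 + 0.353) / (1 + 0.323·0.353) = 0.6760/1.1140 = 0.6068.
Compose with the fragment (u' = -0.631 in the missile frame): u_2 = (-0.631 + 0.607) / (1 + (-0.631)·0.607) = -0.0242/0.6171 = -0.0392.

β = -0.039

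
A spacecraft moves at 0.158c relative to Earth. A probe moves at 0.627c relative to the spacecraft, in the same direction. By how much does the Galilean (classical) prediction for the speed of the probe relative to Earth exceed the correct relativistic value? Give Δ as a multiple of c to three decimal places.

Δ = 0.071c

Galilean: u_cl = 0.627 + 0.158 = 0.7850.
Relativistic: u_rel = (0.627 + 0.158) / (1 + 0.627·0.158) = 0.7850/1.0991 = 0.7142.
Δ = 0.7850 − 0.7142 = 0.0708.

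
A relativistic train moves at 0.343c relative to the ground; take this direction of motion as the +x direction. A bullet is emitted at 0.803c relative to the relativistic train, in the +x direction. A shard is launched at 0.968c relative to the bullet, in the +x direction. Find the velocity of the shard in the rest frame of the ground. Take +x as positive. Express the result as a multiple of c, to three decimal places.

Apply u = (u' + v)/(1 + u'v/c²) successively, working outward toward the ground.
Start: velocity of the relativistic train relative to the ground = 0.3430c.
Compose with the bullet (u' = 0.803 in the relativistic train frame): u_1 = (0.803 + 0.343) / (1 + 0.803·0.343) = 1.1460/1.2754 = 0.8985.
Compose with the shard (u' = 0.968 in the bullet frame): u_2 = (0.968 + 0.899) / (1 + 0.968·0.899) = 1.8665/1.8698 = 0.9983.

0.998c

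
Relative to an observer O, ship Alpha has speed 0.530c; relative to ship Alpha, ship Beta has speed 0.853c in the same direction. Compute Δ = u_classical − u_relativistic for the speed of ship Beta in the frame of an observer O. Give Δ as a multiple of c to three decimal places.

Galilean: u_cl = 0.853 + 0.530 = 1.3830.
Relativistic: u_rel = (0.853 + 0.530) / (1 + 0.853·0.530) = 1.3830/1.4521 = 0.9524.
Δ = 1.3830 − 0.9524 = 0.4306.
(The classical prediction exceeds c; the relativistic result does not.)

Δ = 0.431c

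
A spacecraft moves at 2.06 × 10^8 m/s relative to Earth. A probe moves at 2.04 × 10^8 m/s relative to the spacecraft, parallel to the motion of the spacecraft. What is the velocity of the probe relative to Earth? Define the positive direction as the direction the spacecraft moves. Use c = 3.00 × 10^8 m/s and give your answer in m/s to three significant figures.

In units of c (dividing by 3.00 × 10^8 m/s): v = 0.687, u' = 0.680.
u = (u' + v)/(1 + u'v/c²):
u = (0.680 + 0.687) / (1 + 0.680·0.687) = 1.3667/1.4669 = 0.9316
(Galilean addition would give +1.367c, exceeding c.)
Converting back: u = 0.9316 × 3.00 × 10^8 m/s.

2.79 × 10^8 m/s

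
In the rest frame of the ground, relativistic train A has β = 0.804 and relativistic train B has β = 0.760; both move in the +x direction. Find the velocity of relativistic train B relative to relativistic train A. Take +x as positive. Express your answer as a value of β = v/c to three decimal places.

β_A = 0.804, β_B = 0.760.
Transform to A's frame with the inverse velocity-addition law: u' = (u − v)/(1 − uv/c²), taking u = β_B and v = β_A.
u' = (0.760 − 0.804) / (1 − (0.804)(0.760)) = -0.0440/0.3890 = -0.1131.

β = -0.113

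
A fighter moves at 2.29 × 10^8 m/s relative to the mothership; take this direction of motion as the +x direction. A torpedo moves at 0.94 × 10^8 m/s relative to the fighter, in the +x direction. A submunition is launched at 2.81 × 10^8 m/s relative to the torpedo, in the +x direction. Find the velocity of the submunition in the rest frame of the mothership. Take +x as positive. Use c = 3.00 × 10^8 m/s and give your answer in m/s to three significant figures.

Apply u = (u' + v)/(1 + u'v/c²) successively, working outward toward the mothership.
(Dividing each given speed by c = 3.00 × 10^8 m/s to work in units of c.)
Start: velocity of the fighter relative to the mothership = 0.7633c.
Compose with the torpedo (u' = 0.313 in the fighter frame): u_1 = (0.313 + 0.763) / (1 + 0.313·0.763) = 1.0767/1.2392 = 0.8689.
Compose with the submunition (u' = 0.937 in the torpedo frame): u_2 = (0.937 + 0.869) / (1 + 0.937·0.869) = 1.8055/1.8138 = 0.9954.
So u = 0.9954 × 3.00 × 10^8 m/s.

2.99 × 10^8 m/s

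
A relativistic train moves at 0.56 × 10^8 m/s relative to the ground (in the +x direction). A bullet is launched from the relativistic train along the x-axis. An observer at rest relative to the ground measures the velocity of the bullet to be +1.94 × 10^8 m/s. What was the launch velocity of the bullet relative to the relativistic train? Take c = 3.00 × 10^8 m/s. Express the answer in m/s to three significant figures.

v = 0.187c, u = 0.647c.
Invert the composition law: u' = (u − v)/(1 − uv/c²).
u' = (0.647 − 0.187) / (1 − (0.647)(0.187)) = 0.4600/0.8793 = 0.5232.
u' = 0.5232 × 3.00 × 10^8 m/s.

+1.57 × 10^8 m/s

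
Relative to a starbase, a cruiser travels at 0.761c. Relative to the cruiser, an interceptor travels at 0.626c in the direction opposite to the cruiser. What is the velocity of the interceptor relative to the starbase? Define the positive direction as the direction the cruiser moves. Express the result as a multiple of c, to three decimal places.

With v = 0.761 and u' = -0.626 (in units of c),
u = (u' + v)/(1 + u'v/c²):
u = (-0.626 + 0.761) / (1 + (-0.626)·0.761) = 0.1350/0.5236 = 0.2578
(Galilean addition would give +0.135c.)

+0.258c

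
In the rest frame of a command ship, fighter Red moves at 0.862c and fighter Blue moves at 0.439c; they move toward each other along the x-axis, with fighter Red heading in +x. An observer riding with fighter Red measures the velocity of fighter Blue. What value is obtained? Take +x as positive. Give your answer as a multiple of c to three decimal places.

-0.944c

β_A = 0.862, β_B = -0.439.
Transform to A's frame with the inverse velocity-addition law: u' = (u − v)/(1 − uv/c²), taking u = β_B and v = β_A.
u' = (-0.439 − 0.862) / (1 − (0.862)(-0.439)) = -1.3010/1.3784 = -0.9438.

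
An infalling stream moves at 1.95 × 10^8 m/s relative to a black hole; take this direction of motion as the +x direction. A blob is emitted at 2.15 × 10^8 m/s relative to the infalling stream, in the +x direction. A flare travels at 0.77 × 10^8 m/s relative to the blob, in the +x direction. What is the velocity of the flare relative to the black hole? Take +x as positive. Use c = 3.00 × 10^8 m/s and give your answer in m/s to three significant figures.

2.88 × 10^8 m/s

Apply u = (u' + v)/(1 + u'v/c²) successively, working outward toward the black hole.
(Dividing each given speed by c = 3.00 × 10^8 m/s to work in units of c.)
Start: velocity of the infalling stream relative to the black hole = 0.6500c.
Compose with the blob (u' = 0.717 in the infalling stream frame): u_1 = (0.717 + 0.650) / (1 + 0.717·0.650) = 1.3667/1.4658 = 0.9323.
Compose with the flare (u' = 0.257 in the blob frame): u_2 = (0.257 + 0.932) / (1 + 0.257·0.932) = 1.1890/1.2393 = 0.9594.
So u = 0.9594 × 3.00 × 10^8 m/s.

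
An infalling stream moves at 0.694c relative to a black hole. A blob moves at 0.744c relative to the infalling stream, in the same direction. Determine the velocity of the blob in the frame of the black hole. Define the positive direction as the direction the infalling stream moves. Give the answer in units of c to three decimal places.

With v = 0.694 and u' = 0.744 (in units of c),
u = (u' + v)/(1 + u'v/c²):
u = (0.744 + 0.694) / (1 + 0.744·0.694) = 1.4380/1.5163 = 0.9483

0.948c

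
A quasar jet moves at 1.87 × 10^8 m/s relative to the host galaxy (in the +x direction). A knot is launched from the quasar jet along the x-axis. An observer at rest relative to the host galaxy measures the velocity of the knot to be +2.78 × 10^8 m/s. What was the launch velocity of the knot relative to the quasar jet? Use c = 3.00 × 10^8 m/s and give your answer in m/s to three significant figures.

+2.15 × 10^8 m/s

v = 0.623c, u = 0.927c.
Invert the composition law: u' = (u − v)/(1 − uv/c²).
u' = (0.927 − 0.623) / (1 − (0.927)(0.623)) = 0.3033/0.4224 = 0.7182.
u' = 0.7182 × 3.00 × 10^8 m/s.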